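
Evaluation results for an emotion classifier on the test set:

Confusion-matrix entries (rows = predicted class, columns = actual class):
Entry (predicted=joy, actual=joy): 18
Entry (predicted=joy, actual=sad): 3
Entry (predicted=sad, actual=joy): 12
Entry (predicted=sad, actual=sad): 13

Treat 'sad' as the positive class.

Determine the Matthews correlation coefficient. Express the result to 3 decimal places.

0.394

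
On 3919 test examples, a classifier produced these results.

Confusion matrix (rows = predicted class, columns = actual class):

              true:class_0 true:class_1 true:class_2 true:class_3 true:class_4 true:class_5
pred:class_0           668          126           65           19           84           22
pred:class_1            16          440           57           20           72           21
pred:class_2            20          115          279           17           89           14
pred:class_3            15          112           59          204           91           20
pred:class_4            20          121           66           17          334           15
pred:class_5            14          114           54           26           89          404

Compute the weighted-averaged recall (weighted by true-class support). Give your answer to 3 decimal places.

Per-class recall (TP/(TP+FN)):
  class_0: TP=668, FN=16+20+15+20+14=85 → 668/753 = 0.8871
  class_1: TP=440, FN=126+115+112+121+114=588 → 440/1028 = 0.4280
  class_2: TP=279, FN=65+57+59+66+54=301 → 279/580 = 0.4810
  class_3: TP=204, FN=19+20+17+17+26=99 → 204/303 = 0.6733
  class_4: TP=334, FN=84+72+89+91+89=425 → 334/759 = 0.4401
  class_5: TP=404, FN=22+21+14+20+15=92 → 404/496 = 0.8145
Weighted-recall = Σ (supportᵢ/N)·recallᵢ with N=3919: (753/3919)·0.8871 + (1028/3919)·0.4280 + (580/3919)·0.4810 + (303/3919)·0.6733 + (759/3919)·0.4401 + (496/3919)·0.8145 = 0.594

0.594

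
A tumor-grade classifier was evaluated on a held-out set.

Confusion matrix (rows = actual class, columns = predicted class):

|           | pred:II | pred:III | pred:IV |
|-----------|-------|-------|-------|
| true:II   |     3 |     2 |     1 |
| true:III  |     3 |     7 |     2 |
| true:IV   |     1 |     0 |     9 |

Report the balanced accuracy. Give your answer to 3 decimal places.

Balanced accuracy = mean of per-class recall.
  II: recall = 3/6 = 0.5000
  III: recall = 7/12 = 0.5833
  IV: recall = 9/10 = 0.9000
Mean = (0.5000 + 0.5833 + 0.9000) / 3 = 0.661

0.661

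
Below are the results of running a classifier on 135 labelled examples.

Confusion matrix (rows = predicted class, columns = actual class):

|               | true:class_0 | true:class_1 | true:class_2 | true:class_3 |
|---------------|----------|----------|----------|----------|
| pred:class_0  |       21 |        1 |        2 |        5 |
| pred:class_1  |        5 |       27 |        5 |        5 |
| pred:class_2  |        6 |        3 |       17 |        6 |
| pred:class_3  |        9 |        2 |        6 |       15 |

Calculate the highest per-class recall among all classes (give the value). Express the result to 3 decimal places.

0.818

Per-class recall (TP/(TP+FN)):
  class_0: TP=21, FN=5+6+9=20 → 21/41 = 0.5122
  class_1: TP=27, FN=1+3+2=6 → 27/33 = 0.8182
  class_2: TP=17, FN=2+5+6=13 → 17/30 = 0.5667
  class_3: TP=15, FN=5+5+6=16 → 15/31 = 0.4839
Highest is class 'class_1' with recall = 0.818.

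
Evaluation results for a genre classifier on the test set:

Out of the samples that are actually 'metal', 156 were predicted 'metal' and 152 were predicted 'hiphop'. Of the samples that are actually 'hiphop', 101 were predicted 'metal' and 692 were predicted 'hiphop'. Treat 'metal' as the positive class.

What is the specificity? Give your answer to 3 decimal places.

Specificity = TN/(TN+FP) = 692/(692+101) = 0.873

0.873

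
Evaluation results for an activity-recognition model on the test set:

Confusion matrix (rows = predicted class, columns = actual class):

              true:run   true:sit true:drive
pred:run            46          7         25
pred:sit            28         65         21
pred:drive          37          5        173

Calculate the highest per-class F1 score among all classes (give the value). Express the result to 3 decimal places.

0.797

Per-class F1 score (2·TP/(2·TP+FP+FN)):
  run: TP=46, FP=7+25=32, FN=28+37=65 → 92/189 = 0.4868
  sit: TP=65, FP=28+21=49, FN=7+5=12 → 130/191 = 0.6806
  drive: TP=173, FP=37+5=42, FN=25+21=46 → 346/434 = 0.7972
Highest is class 'drive' with F1 score = 0.797.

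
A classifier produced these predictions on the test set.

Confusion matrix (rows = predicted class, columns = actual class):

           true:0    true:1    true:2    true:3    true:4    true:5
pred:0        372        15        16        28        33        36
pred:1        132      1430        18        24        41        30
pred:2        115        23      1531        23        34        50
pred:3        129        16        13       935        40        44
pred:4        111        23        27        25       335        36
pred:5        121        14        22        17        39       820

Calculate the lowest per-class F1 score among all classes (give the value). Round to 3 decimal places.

0.503

Per-class F1 score (2·TP/(2·TP+FP+FN)):
  0: TP=372, FP=15+16+28+33+36=128, FN=132+115+129+111+121=608 → 744/1480 = 0.5027
  1: TP=1430, FP=132+18+24+41+30=245, FN=15+23+16+23+14=91 → 2860/3196 = 0.8949
  2: TP=1531, FP=115+23+23+34+50=245, FN=16+18+13+27+22=96 → 3062/3403 = 0.8998
  3: TP=935, FP=129+16+13+40+44=242, FN=28+24+23+25+17=117 → 1870/2229 = 0.8389
  4: TP=335, FP=111+23+27+25+36=222, FN=33+41+34+40+39=187 → 670/1079 = 0.6209
  5: TP=820, FP=121+14+22+17+39=213, FN=36+30+50+44+36=196 → 1640/2049 = 0.8004
Lowest is class '0' with F1 score = 0.503.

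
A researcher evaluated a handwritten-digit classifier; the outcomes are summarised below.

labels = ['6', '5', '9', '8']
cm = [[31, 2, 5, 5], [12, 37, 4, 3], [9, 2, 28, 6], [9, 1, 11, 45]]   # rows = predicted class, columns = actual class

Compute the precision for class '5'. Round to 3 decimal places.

precision = TP/(TP+FP).
5: TP=37, FP=12+4+3=19 → 37/56 = 0.6607

0.661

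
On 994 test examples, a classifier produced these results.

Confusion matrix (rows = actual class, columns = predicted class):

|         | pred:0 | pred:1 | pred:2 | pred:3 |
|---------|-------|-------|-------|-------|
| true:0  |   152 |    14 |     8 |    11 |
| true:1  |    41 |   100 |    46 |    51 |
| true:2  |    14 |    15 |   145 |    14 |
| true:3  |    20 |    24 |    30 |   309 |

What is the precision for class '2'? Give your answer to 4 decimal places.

Treat '2' as positive and all other classes as negative.
precision = TP/(TP+FP).
2: TP=145, FP=8+46+30=84 → 145/229 = 0.63319

0.6332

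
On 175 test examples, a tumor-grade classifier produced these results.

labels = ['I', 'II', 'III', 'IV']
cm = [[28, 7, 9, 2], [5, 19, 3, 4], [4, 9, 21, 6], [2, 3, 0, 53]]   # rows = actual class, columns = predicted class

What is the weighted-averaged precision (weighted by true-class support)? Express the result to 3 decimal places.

0.693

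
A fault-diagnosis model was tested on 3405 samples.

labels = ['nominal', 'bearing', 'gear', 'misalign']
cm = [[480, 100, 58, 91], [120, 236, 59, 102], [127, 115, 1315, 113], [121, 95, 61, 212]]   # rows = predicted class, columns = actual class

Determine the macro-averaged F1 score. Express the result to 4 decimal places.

0.5763

Per-class F1 score (2·TP/(2·TP+FP+FN)):
  nominal: TP=480, FP=100+58+91=249, FN=120+127+121=368 → 960/1577 = 0.60875
  bearing: TP=236, FP=120+59+102=281, FN=100+115+95=310 → 472/1063 = 0.44403
  gear: TP=1315, FP=127+115+113=355, FN=58+59+61=178 → 2630/3163 = 0.83149
  misalign: TP=212, FP=121+95+61=277, FN=91+102+113=306 → 424/1007 = 0.42105
Macro-F1 score = mean = (0.60875 + 0.44403 + 0.83149 + 0.42105) / 4 = 0.5763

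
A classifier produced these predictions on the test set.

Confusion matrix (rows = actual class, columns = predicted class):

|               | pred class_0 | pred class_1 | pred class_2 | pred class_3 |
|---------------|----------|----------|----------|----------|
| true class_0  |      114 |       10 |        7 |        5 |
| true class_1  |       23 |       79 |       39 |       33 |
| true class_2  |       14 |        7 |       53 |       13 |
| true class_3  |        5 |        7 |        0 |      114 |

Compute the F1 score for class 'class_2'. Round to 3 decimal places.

Take TP from the diagonal, FP from the rest of the 'class_2' prediction marginal, FN from the rest of the 'class_2' actual marginal.
F1 score = 2·TP/(2·TP+FP+FN).
class_2: TP=53, FP=7+39+0=46, FN=14+7+13=34 → 106/186 = 0.5699

0.570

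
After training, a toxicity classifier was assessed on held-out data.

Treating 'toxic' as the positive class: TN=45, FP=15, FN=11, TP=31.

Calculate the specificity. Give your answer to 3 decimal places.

Specificity = TN/(TN+FP) = 45/(45+15) = 0.750

0.750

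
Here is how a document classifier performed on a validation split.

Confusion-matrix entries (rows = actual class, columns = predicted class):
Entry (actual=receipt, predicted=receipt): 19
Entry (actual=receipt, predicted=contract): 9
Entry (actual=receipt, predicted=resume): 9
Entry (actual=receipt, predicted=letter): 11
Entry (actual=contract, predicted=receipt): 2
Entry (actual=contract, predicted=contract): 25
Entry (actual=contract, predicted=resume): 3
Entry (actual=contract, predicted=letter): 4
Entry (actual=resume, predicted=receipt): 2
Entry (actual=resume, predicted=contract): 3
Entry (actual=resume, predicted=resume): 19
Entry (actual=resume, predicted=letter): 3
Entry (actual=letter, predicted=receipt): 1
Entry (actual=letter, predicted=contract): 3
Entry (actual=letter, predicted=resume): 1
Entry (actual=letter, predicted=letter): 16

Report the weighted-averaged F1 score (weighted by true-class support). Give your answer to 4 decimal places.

Per-class F1 score (2·TP/(2·TP+FP+FN)):
  receipt: TP=19, FP=2+2+1=5, FN=9+9+11=29 → 38/72 = 0.52778
  contract: TP=25, FP=9+3+3=15, FN=2+3+4=9 → 50/74 = 0.67568
  resume: TP=19, FP=9+3+1=13, FN=2+3+3=8 → 38/59 = 0.64407
  letter: TP=16, FP=11+4+3=18, FN=1+3+1=5 → 32/55 = 0.58182
Weighted-F1 score = Σ (supportᵢ/N)·F1 scoreᵢ with N=130: (48/130)·0.52778 + (34/130)·0.67568 + (27/130)·0.64407 + (21/130)·0.58182 = 0.5993

0.5993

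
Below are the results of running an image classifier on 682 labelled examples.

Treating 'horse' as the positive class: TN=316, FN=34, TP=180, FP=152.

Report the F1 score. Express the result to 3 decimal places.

Precision = TP/(TP+FP) = 180/332 = 0.5422
Recall = TP/(TP+FN) = 180/214 = 0.8411
F1 = 2·TP/(2·TP+FP+FN) = 360/546 = 0.659

0.659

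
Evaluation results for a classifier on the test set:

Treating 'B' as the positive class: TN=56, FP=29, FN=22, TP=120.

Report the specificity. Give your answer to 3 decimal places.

0.659

Specificity = TN/(TN+FP) = 56/(56+29) = 0.659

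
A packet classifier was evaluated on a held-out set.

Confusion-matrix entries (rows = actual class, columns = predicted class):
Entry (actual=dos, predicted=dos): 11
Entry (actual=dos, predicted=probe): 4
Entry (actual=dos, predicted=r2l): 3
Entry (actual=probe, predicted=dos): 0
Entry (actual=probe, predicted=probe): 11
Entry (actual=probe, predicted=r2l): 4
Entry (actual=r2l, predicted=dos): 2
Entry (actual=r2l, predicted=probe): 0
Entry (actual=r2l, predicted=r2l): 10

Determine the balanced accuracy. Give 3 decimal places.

Balanced accuracy = mean of per-class recall.
  dos: recall = 11/18 = 0.6111
  probe: recall = 11/15 = 0.7333
  r2l: recall = 10/12 = 0.8333
Mean = (0.6111 + 0.7333 + 0.8333) / 3 = 0.726

0.726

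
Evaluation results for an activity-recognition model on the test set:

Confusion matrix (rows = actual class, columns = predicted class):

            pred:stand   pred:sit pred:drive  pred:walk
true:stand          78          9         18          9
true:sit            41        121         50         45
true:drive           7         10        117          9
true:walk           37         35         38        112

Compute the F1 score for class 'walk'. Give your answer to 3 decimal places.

F1 score = 2·TP/(2·TP+FP+FN).
walk: TP=112, FP=9+45+9=63, FN=37+35+38=110 → 224/397 = 0.5642

0.564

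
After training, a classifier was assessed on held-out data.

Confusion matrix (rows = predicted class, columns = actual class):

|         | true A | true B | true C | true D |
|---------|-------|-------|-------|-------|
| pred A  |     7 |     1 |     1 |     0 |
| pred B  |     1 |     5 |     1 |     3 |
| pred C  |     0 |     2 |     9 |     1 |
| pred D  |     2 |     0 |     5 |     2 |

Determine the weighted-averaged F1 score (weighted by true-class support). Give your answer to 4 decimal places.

Per-class F1 score (2·TP/(2·TP+FP+FN)):
  A: TP=7, FP=1+1+0=2, FN=1+0+2=3 → 14/19 = 0.73684
  B: TP=5, FP=1+1+3=5, FN=1+2+0=3 → 10/18 = 0.55556
  C: TP=9, FP=0+2+1=3, FN=1+1+5=7 → 18/28 = 0.64286
  D: TP=2, FP=2+0+5=7, FN=0+3+1=4 → 4/15 = 0.26667
Weighted-F1 score = Σ (supportᵢ/N)·F1 scoreᵢ with N=40: (10/40)·0.73684 + (8/40)·0.55556 + (16/40)·0.64286 + (6/40)·0.26667 = 0.5925

0.5925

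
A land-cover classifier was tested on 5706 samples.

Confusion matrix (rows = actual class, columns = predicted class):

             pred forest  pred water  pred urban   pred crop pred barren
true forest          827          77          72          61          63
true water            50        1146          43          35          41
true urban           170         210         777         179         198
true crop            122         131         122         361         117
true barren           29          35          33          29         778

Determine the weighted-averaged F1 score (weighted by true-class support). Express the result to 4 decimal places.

Per-class F1 score (2·TP/(2·TP+FP+FN)):
  forest: TP=827, FP=50+170+122+29=371, FN=77+72+61+63=273 → 1654/2298 = 0.71976
  water: TP=1146, FP=77+210+131+35=453, FN=50+43+35+41=169 → 2292/2914 = 0.78655
  urban: TP=777, FP=72+43+122+33=270, FN=170+210+179+198=757 → 1554/2581 = 0.60209
  crop: TP=361, FP=61+35+179+29=304, FN=122+131+122+117=492 → 722/1518 = 0.47563
  barren: TP=778, FP=63+41+198+117=419, FN=29+35+33+29=126 → 1556/2101 = 0.74060
Weighted-F1 score = Σ (supportᵢ/N)·F1 scoreᵢ with N=5706: (1100/5706)·0.71976 + (1315/5706)·0.78655 + (1534/5706)·0.60209 + (853/5706)·0.47563 + (904/5706)·0.74060 = 0.6703

0.6703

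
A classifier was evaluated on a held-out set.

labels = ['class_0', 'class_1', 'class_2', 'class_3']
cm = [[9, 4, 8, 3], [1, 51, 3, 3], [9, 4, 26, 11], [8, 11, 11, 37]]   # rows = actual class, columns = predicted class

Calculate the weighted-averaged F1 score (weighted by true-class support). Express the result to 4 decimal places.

0.6140

Per-class F1 score (2·TP/(2·TP+FP+FN)):
  class_0: TP=9, FP=1+9+8=18, FN=4+8+3=15 → 18/51 = 0.35294
  class_1: TP=51, FP=4+4+11=19, FN=1+3+3=7 → 102/128 = 0.79688
  class_2: TP=26, FP=8+3+11=22, FN=9+4+11=24 → 52/98 = 0.53061
  class_3: TP=37, FP=3+3+11=17, FN=8+11+11=30 → 74/121 = 0.61157
Weighted-F1 score = Σ (supportᵢ/N)·F1 scoreᵢ with N=199: (24/199)·0.35294 + (58/199)·0.79688 + (50/199)·0.53061 + (67/199)·0.61157 = 0.6140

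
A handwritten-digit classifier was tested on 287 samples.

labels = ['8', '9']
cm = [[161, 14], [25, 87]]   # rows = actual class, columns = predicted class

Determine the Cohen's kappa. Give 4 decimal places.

Observed agreement pₒ = trace/N = 248/287 = 0.86411
Expected agreement pₑ = Σ (rowᵢ·colᵢ)/N² = (175·186 + 112·101)/287² = 0.53251
κ = (pₒ − pₑ)/(1 − pₑ) = (0.86411 − 0.53251)/(1 − 0.53251) = 0.7093

0.7093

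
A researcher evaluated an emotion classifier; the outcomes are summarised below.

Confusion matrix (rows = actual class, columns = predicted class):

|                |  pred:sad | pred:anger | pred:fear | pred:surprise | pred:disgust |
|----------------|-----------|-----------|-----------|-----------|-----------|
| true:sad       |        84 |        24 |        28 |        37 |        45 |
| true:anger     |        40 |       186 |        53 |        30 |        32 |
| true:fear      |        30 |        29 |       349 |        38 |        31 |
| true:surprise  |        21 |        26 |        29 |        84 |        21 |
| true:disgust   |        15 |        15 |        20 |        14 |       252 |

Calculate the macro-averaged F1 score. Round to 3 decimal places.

0.580

Per-class F1 score (2·TP/(2·TP+FP+FN)):
  sad: TP=84, FP=40+30+21+15=106, FN=24+28+37+45=134 → 168/408 = 0.4118
  anger: TP=186, FP=24+29+26+15=94, FN=40+53+30+32=155 → 372/621 = 0.5990
  fear: TP=349, FP=28+53+29+20=130, FN=30+29+38+31=128 → 698/956 = 0.7301
  surprise: TP=84, FP=37+30+38+14=119, FN=21+26+29+21=97 → 168/384 = 0.4375
  disgust: TP=252, FP=45+32+31+21=129, FN=15+15+20+14=64 → 504/697 = 0.7231
Macro-F1 score = mean = (0.4118 + 0.5990 + 0.7301 + 0.4375 + 0.7231) / 5 = 0.580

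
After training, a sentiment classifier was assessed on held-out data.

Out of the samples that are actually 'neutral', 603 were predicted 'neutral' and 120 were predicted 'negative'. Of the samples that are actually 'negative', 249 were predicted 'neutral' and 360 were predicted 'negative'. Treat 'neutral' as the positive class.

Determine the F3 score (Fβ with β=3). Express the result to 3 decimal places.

0.819

Fβ = (1+β²)·TP / ((1+β²)·TP + β²·FN + FP), with β²=9
= 10·603 / (10·603 + 9·120 + 249) = 0.819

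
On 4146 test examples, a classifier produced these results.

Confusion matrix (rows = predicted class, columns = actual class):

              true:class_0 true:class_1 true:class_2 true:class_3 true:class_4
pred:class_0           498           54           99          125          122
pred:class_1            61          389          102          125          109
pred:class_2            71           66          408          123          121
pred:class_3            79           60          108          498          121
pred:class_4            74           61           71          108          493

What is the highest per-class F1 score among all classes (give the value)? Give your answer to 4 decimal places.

0.5925

Per-class F1 score (2·TP/(2·TP+FP+FN)):
  class_0: TP=498, FP=54+99+125+122=400, FN=61+71+79+74=285 → 996/1681 = 0.59250
  class_1: TP=389, FP=61+102+125+109=397, FN=54+66+60+61=241 → 778/1416 = 0.54944
  class_2: TP=408, FP=71+66+123+121=381, FN=99+102+108+71=380 → 816/1577 = 0.51744
  class_3: TP=498, FP=79+60+108+121=368, FN=125+125+123+108=481 → 996/1845 = 0.53984
  class_4: TP=493, FP=74+61+71+108=314, FN=122+109+121+121=473 → 986/1773 = 0.55612
Highest is class 'class_0' with F1 score = 0.5925.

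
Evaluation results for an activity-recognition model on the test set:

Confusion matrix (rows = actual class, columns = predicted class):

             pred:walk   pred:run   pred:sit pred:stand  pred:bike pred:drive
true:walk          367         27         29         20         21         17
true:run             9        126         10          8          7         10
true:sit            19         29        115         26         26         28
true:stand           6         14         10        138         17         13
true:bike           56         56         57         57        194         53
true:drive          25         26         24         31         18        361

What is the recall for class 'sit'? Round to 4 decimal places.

One-vs-rest for 'sit': TP = diagonal; FP = other classes predicted 'sit'; FN = 'sit' predicted as other.
recall = TP/(TP+FN).
sit: TP=115, FN=19+29+26+26+28=128 → 115/243 = 0.47325

0.4733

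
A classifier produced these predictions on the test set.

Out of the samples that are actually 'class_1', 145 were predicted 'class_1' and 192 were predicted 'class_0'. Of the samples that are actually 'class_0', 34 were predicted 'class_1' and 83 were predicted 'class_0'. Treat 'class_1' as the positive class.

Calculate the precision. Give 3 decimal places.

0.810

Precision = TP/(TP+FP) = 145/(145+34) = 145/179 = 0.810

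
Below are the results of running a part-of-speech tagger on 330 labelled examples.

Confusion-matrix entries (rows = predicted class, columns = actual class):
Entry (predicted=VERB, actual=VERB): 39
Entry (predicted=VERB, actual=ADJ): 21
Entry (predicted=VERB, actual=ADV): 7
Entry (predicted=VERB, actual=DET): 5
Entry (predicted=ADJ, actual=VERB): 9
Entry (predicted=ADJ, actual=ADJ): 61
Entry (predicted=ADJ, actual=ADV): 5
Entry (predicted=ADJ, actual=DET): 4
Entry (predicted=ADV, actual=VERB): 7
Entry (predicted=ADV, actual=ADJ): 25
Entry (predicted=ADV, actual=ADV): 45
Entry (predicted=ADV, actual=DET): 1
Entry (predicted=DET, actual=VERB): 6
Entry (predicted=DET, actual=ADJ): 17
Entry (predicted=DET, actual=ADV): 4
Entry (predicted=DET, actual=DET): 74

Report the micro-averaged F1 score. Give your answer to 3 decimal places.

0.664

Micro-averaging pools counts across classes: ΣTP=219, ΣFP=111, ΣFN=111.
Micro-F1 score = 2·TP/(2·TP+FP+FN) on pooled counts = 0.664 (equals overall accuracy in single-label multiclass).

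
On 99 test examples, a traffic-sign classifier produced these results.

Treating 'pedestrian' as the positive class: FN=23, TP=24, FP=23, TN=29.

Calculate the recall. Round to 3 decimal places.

Recall = TP/(TP+FN) = 24/(24+23) = 24/47 = 0.511

0.511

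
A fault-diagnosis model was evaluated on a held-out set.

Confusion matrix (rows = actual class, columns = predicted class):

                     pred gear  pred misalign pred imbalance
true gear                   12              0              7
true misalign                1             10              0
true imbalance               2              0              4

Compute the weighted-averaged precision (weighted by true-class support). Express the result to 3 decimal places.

0.788

Per-class precision (TP/(TP+FP)):
  gear: TP=12, FP=1+2=3 → 12/15 = 0.8000
  misalign: TP=10, FP=0+0=0 → 10/10 = 1.0000
  imbalance: TP=4, FP=7+0=7 → 4/11 = 0.3636
Weighted-precision = Σ (supportᵢ/N)·precisionᵢ with N=36: (19/36)·0.8000 + (11/36)·1.0000 + (6/36)·0.3636 = 0.788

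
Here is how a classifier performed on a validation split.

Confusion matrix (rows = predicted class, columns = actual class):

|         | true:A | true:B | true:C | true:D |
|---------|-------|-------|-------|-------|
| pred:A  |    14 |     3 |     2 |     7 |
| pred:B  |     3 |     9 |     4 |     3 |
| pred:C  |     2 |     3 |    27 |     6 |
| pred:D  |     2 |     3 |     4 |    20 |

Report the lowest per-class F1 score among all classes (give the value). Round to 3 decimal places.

Per-class F1 score (2·TP/(2·TP+FP+FN)):
  A: TP=14, FP=3+2+7=12, FN=3+2+2=7 → 28/47 = 0.5957
  B: TP=9, FP=3+4+3=10, FN=3+3+3=9 → 18/37 = 0.4865
  C: TP=27, FP=2+3+6=11, FN=2+4+4=10 → 54/75 = 0.7200
  D: TP=20, FP=2+3+4=9, FN=7+3+6=16 → 40/65 = 0.6154
Lowest is class 'B' with F1 score = 0.486.

0.486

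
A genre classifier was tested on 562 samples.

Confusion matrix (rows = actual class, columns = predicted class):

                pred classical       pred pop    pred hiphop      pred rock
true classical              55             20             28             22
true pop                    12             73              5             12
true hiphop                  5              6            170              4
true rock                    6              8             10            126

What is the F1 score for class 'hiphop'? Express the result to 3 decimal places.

0.854

F1 score = 2·TP/(2·TP+FP+FN).
hiphop: TP=170, FP=28+5+10=43, FN=5+6+4=15 → 340/398 = 0.8543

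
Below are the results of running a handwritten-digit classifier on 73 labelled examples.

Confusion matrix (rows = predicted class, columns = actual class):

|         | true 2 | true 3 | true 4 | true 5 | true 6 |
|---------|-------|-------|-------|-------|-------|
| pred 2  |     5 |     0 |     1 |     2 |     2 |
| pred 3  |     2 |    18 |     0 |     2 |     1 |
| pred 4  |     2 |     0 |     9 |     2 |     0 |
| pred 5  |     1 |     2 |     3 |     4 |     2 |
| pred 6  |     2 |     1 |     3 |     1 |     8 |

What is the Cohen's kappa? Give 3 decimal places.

Observed agreement pₒ = trace/N = 44/73 = 0.6027
Expected agreement pₑ = Σ (rowᵢ·colᵢ)/N² = (12·10 + 21·23 + 16·13 + 11·12 + 13·15)/73² = 0.2135
κ = (pₒ − pₑ)/(1 − pₑ) = (0.6027 − 0.2135)/(1 − 0.2135) = 0.495

0.495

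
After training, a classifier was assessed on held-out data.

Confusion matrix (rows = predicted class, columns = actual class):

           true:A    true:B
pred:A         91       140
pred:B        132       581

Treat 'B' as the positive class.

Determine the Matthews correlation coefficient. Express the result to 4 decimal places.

0.2113

MCC = (TP·TN − FP·FN) / √((TP+FP)(TP+FN)(TN+FP)(TN+FN))
Numerator = 581·91 − 132·140 = 34391
Denominator = √(713·721·223·231) = √26481442449 = 162731.1969
MCC = 34391 / 162731.1969 = 0.2113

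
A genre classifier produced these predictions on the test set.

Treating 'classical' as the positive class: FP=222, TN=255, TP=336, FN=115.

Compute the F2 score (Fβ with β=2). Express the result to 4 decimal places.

Fβ = (1+β²)·TP / ((1+β²)·TP + β²·FN + FP), with β²=4
= 5·336 / (5·336 + 4·115 + 222) = 0.7113

0.7113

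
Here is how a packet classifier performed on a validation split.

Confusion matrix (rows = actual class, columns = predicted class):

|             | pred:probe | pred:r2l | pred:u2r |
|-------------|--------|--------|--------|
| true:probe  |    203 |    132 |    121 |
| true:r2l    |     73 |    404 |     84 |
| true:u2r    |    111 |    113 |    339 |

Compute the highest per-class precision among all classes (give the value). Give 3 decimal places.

0.623

Per-class precision (TP/(TP+FP)):
  probe: TP=203, FP=73+111=184 → 203/387 = 0.5245
  r2l: TP=404, FP=132+113=245 → 404/649 = 0.6225
  u2r: TP=339, FP=121+84=205 → 339/544 = 0.6232
Highest is class 'u2r' with precision = 0.623.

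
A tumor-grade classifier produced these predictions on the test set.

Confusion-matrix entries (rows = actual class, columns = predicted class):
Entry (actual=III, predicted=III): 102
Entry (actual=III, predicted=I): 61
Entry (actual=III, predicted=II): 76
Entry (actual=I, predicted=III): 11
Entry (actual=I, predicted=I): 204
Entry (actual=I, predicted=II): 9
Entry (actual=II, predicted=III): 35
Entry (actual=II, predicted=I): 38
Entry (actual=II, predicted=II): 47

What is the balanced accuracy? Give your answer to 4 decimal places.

0.5764

Balanced accuracy = mean of per-class recall.
  III: recall = 102/239 = 0.42678
  I: recall = 204/224 = 0.91071
  II: recall = 47/120 = 0.39167
Mean = (0.42678 + 0.91071 + 0.39167) / 3 = 0.5764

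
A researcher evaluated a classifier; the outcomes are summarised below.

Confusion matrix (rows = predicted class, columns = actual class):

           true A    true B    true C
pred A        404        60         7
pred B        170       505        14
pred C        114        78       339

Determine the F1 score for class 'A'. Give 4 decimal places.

0.6972

Take TP from the diagonal, FP from the rest of the 'A' prediction marginal, FN from the rest of the 'A' actual marginal.
F1 score = 2·TP/(2·TP+FP+FN).
A: TP=404, FP=60+7=67, FN=170+114=284 → 808/1159 = 0.69715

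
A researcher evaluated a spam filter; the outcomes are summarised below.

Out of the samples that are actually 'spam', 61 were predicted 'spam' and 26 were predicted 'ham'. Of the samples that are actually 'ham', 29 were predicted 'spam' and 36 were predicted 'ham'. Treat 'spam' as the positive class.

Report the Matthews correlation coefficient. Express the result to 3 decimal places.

0.257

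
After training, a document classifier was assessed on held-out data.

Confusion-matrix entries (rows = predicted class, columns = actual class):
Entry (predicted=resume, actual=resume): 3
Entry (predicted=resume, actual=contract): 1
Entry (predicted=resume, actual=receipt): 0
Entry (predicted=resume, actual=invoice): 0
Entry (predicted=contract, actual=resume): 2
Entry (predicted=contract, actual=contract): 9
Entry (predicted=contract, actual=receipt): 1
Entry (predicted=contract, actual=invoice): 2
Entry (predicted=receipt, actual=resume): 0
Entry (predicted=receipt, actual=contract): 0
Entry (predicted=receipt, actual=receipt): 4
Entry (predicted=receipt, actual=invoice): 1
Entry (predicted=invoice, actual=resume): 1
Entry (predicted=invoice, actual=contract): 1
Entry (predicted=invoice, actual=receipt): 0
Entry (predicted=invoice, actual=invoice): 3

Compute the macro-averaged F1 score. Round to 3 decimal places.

0.666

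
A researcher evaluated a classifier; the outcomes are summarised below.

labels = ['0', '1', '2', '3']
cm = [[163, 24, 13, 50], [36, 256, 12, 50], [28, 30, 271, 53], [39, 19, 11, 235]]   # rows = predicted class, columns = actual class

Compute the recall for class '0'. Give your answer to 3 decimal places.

0.613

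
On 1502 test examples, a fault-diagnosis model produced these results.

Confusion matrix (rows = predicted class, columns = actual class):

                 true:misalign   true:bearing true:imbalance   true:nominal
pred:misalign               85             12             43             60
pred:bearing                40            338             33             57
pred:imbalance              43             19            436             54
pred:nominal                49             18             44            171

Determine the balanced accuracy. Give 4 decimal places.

0.6373

Balanced accuracy = mean of per-class recall.
  misalign: recall = 85/217 = 0.39171
  bearing: recall = 338/387 = 0.87339
  imbalance: recall = 436/556 = 0.78417
  nominal: recall = 171/342 = 0.50000
Mean = (0.39171 + 0.87339 + 0.78417 + 0.50000) / 4 = 0.6373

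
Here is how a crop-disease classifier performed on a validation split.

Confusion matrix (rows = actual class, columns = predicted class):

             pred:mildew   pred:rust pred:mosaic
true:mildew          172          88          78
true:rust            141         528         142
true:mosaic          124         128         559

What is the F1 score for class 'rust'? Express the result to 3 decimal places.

0.679

One-vs-rest for 'rust': TP = diagonal; FP = other classes predicted 'rust'; FN = 'rust' predicted as other.
F1 score = 2·TP/(2·TP+FP+FN).
rust: TP=528, FP=88+128=216, FN=141+142=283 → 1056/1555 = 0.6791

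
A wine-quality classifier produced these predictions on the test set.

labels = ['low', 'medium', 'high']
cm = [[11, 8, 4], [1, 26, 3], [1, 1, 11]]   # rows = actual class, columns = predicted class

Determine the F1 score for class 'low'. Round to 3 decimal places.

Take TP from the diagonal, FP from the rest of the 'low' prediction marginal, FN from the rest of the 'low' actual marginal.
F1 score = 2·TP/(2·TP+FP+FN).
low: TP=11, FP=1+1=2, FN=8+4=12 → 22/36 = 0.6111

0.611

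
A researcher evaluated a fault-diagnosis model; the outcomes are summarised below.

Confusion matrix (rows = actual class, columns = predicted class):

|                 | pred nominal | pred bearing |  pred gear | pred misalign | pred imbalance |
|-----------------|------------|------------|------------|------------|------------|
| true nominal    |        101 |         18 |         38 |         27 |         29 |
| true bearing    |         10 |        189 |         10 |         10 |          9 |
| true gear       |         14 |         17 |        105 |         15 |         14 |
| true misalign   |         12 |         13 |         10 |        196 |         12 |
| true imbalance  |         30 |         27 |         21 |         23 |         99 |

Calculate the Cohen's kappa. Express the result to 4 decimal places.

Observed agreement pₒ = trace/N = 690/1049 = 0.65777
Expected agreement pₑ = Σ (rowᵢ·colᵢ)/N² = (213·167 + 228·264 + 165·184 + 243·271 + 200·163)/1049² = 0.20409
κ = (pₒ − pₑ)/(1 − pₑ) = (0.65777 − 0.20409)/(1 − 0.20409) = 0.5700

0.5700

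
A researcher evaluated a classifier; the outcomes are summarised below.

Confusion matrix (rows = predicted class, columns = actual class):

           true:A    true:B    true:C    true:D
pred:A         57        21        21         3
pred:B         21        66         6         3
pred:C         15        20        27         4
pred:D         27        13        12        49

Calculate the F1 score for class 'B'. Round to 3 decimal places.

0.611

One-vs-rest for 'B': TP = diagonal; FP = other classes predicted 'B'; FN = 'B' predicted as other.
F1 score = 2·TP/(2·TP+FP+FN).
B: TP=66, FP=21+6+3=30, FN=21+20+13=54 → 132/216 = 0.6111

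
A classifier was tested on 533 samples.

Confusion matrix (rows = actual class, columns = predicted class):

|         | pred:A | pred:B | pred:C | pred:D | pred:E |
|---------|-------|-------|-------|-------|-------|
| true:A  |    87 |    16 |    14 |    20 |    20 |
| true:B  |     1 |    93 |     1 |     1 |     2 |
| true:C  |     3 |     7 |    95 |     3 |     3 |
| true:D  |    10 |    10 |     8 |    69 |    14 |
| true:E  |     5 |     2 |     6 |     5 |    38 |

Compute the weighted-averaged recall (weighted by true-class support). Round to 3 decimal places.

0.717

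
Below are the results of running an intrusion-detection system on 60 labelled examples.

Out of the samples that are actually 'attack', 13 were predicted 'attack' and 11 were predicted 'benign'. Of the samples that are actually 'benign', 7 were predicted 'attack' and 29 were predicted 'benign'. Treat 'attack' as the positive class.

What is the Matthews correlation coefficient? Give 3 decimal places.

MCC = (TP·TN − FP·FN) / √((TP+FP)(TP+FN)(TN+FP)(TN+FN))
Numerator = 13·29 − 7·11 = 300
Denominator = √(20·24·36·40) = √691200 = 831.3844
MCC = 300 / 831.3844 = 0.361

0.361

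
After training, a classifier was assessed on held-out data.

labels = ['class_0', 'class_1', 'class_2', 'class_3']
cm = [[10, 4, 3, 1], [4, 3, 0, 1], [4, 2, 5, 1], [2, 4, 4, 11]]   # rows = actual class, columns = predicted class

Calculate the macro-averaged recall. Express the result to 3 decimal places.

Per-class recall (TP/(TP+FN)):
  class_0: TP=10, FN=4+3+1=8 → 10/18 = 0.5556
  class_1: TP=3, FN=4+0+1=5 → 3/8 = 0.3750
  class_2: TP=5, FN=4+2+1=7 → 5/12 = 0.4167
  class_3: TP=11, FN=2+4+4=10 → 11/21 = 0.5238
Macro-recall = mean = (0.5556 + 0.3750 + 0.4167 + 0.5238) / 4 = 0.468

0.468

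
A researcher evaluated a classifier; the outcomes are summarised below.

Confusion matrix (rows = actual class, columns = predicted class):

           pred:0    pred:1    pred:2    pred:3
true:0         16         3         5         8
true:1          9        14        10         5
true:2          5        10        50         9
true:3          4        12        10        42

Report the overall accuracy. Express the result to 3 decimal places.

0.575

Accuracy = trace / total = (16+14+50+42=122) / 212 = 122/212 = 0.575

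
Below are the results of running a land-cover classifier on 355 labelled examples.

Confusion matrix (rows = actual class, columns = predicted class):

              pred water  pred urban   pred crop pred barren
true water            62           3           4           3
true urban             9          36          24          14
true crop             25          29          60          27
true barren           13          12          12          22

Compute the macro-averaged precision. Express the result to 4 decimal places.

0.4880

Per-class precision (TP/(TP+FP)):
  water: TP=62, FP=9+25+13=47 → 62/109 = 0.56881
  urban: TP=36, FP=3+29+12=44 → 36/80 = 0.45000
  crop: TP=60, FP=4+24+12=40 → 60/100 = 0.60000
  barren: TP=22, FP=3+14+27=44 → 22/66 = 0.33333
Macro-precision = mean = (0.56881 + 0.45000 + 0.60000 + 0.33333) / 4 = 0.4880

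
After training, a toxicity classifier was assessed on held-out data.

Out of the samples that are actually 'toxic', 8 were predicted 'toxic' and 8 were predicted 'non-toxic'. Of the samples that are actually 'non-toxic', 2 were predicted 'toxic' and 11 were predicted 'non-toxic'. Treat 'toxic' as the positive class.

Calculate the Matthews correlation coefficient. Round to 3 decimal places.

MCC = (TP·TN − FP·FN) / √((TP+FP)(TP+FN)(TN+FP)(TN+FN))
Numerator = 8·11 − 2·8 = 72
Denominator = √(10·16·13·19) = √39520 = 198.7964
MCC = 72 / 198.7964 = 0.362

0.362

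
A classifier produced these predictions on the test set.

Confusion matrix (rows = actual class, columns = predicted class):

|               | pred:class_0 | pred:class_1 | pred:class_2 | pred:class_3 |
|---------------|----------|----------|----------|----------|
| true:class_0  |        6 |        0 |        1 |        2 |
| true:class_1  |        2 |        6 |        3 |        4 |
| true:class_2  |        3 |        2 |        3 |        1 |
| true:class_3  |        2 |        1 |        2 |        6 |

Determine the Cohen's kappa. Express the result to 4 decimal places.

0.3068

Observed agreement pₒ = trace/N = 21/44 = 0.47727
Expected agreement pₑ = Σ (rowᵢ·colᵢ)/N² = (9·13 + 15·9 + 9·9 + 11·13)/44² = 0.24587
κ = (pₒ − pₑ)/(1 − pₑ) = (0.47727 − 0.24587)/(1 − 0.24587) = 0.3068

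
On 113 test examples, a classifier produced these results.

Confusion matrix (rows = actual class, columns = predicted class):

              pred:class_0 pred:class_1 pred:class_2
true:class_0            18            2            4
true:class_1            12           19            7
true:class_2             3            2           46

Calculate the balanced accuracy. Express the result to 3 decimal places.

0.717

Balanced accuracy = mean of per-class recall.
  class_0: recall = 18/24 = 0.7500
  class_1: recall = 19/38 = 0.5000
  class_2: recall = 46/51 = 0.9020
Mean = (0.7500 + 0.5000 + 0.9020) / 3 = 0.717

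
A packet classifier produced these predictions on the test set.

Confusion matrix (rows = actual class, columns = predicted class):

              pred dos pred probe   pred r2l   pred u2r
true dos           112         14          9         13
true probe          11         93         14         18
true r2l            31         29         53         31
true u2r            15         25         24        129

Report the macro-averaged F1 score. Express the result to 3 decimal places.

0.610

Per-class F1 score (2·TP/(2·TP+FP+FN)):
  dos: TP=112, FP=11+31+15=57, FN=14+9+13=36 → 224/317 = 0.7066
  probe: TP=93, FP=14+29+25=68, FN=11+14+18=43 → 186/297 = 0.6263
  r2l: TP=53, FP=9+14+24=47, FN=31+29+31=91 → 106/244 = 0.4344
  u2r: TP=129, FP=13+18+31=62, FN=15+25+24=64 → 258/384 = 0.6719
Macro-F1 score = mean = (0.7066 + 0.6263 + 0.4344 + 0.6719) / 4 = 0.610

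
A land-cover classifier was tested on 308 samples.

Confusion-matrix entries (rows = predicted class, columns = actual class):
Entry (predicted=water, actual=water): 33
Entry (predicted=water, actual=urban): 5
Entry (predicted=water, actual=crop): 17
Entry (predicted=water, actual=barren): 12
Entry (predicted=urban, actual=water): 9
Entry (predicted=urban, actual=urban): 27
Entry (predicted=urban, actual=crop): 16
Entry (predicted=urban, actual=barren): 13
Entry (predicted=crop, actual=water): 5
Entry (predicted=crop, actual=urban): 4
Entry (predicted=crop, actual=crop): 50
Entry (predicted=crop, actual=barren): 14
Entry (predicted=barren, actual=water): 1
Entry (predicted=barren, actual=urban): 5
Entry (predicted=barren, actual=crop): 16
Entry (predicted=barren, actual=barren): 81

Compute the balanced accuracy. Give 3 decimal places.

0.632

Balanced accuracy = mean of per-class recall.
  water: recall = 33/48 = 0.6875
  urban: recall = 27/41 = 0.6585
  crop: recall = 50/99 = 0.5051
  barren: recall = 81/120 = 0.6750
Mean = (0.6875 + 0.6585 + 0.5051 + 0.6750) / 4 = 0.632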